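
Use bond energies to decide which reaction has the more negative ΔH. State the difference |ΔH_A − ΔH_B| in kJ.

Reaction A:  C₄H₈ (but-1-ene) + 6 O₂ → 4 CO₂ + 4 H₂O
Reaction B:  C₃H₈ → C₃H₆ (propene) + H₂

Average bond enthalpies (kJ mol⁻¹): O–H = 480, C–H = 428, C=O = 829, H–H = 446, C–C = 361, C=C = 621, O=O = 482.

Reaction A:
  Bonds broken (reactants):
    C–C: 2 × 361 = 722
    C–H: 8 × 428 = 3424
    C=C: 1 × 621 = 621
    O=O: 6 × 482 = 2892
    Σ(broken) = 7659 kJ
  Bonds formed (products):
    C=O: 8 × 829 = 6632
    O–H: 8 × 480 = 3840
    Σ(formed) = 10472 kJ
  ΔH_A = 7659 − 10472 = −2813 kJ
Reaction B:
  Bonds broken (reactants):
    C–C: 2 × 361 = 722
    C–H: 8 × 428 = 3424
    Σ(broken) = 4146 kJ
  Bonds formed (products):
    C–C: 1 × 361 = 361
    C–H: 6 × 428 = 2568
    C=C: 1 × 621 = 621
    H–H: 1 × 446 = 446
    Σ(formed) = 3996 kJ
  ΔH_B = 4146 − 3996 = +150 kJ
ΔH_A − ΔH_B = −2963 kJ, so reaction A has the more negative ΔH; |ΔH_A − ΔH_B| = 2963 kJ.

Reaction A, by 2963 kJ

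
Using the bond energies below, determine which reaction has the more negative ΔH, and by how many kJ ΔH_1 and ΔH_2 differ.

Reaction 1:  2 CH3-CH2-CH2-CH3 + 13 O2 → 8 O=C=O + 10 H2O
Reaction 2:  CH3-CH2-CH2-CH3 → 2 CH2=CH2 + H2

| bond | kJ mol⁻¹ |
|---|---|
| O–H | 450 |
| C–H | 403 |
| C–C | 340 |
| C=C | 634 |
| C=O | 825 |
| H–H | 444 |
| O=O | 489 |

Reaction 1:
  Bonds broken (reactants):
    C–C: 6 × 340 = 2040
    C–H: 20 × 403 = 8060
    O=O: 13 × 489 = 6357
    Σ(broken) = 16457 kJ
  Bonds formed (products):
    C=O: 16 × 825 = 13200
    O–H: 20 × 450 = 9000
    Σ(formed) = 22200 kJ
  ΔH_1 = 16457 − 22200 = −5743 kJ
Reaction 2:
  Bonds broken (reactants):
    C–C: 3 × 340 = 1020
    C–H: 10 × 403 = 4030
    Σ(broken) = 5050 kJ
  Bonds formed (products):
    C–H: 8 × 403 = 3224
    C=C: 2 × 634 = 1268
    H–H: 1 × 444 = 444
    Σ(formed) = 4936 kJ
  ΔH_2 = 5050 − 4936 = +114 kJ
ΔH_1 − ΔH_2 = −5857 kJ, so reaction 1 has the more negative ΔH; |ΔH_1 − ΔH_2| = 5857 kJ.

Reaction 1, by 5857 kJ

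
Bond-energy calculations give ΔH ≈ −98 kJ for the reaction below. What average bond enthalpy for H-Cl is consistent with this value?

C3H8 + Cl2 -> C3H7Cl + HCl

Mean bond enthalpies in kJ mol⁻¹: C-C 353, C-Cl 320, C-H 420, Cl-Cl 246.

Let D be the H-Cl bond energy.
Σ(broken) = 2×353 + 8×420 + 1×246 = 4312
Σ(formed) = 2×353 + 1×320 + 7×420 + 1×D = 3966 + D
ΔH = Σ(broken) − Σ(formed) = (4312) − (3966 + D) = +346 − D
Setting this equal to −98 kJ gives D = 444 kJ/mol.

D(H-Cl) ≈ 444 kJ/mol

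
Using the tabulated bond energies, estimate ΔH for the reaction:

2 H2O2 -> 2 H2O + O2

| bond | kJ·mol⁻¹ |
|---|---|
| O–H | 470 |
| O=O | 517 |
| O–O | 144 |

Bonds broken (reactants):
  O–H: 4 × 470 = 1880
  O–O: 2 × 144 = 288
  Σ(broken) = 2168 kJ
Bonds formed (products):
  O–H: 4 × 470 = 1880
  O=O: 1 × 517 = 517
  Σ(formed) = 2397 kJ
ΔH = Σ(broken) − Σ(formed) = 2168 − 2397 = −229 kJ

ΔH ≈ −229 kJ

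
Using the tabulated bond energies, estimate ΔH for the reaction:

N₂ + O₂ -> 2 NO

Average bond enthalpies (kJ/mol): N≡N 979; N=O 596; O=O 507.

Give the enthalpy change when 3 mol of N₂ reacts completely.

ΔH = +882 kJ

Bonds broken (reactants):
  N≡N: 1 × 979 = 979
  O=O: 1 × 507 = 507
  Σ(broken) = 1486 kJ
Bonds formed (products):
  N=O: 2 × 596 = 1192
  Σ(formed) = 1192 kJ
ΔH = Σ(broken) − Σ(formed) = 1486 − 1192 = +294 kJ
For 3× the reaction as written: 3 × (+294) = +882 kJ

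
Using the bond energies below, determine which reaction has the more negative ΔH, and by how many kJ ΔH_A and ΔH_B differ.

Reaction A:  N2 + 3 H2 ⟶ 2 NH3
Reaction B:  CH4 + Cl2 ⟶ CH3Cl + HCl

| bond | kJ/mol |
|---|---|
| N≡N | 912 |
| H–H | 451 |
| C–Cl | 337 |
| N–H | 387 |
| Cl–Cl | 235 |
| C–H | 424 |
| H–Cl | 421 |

Reaction B, by 42 kJ

Reaction A:
  Bonds broken (reactants):
    H–H: 3 × 451 = 1353
    N≡N: 1 × 912 = 912
    Σ(broken) = 2265 kJ
  Bonds formed (products):
    N–H: 6 × 387 = 2322
    Σ(formed) = 2322 kJ
  ΔH_A = 2265 − 2322 = −57 kJ
Reaction B:
  Bonds broken (reactants):
    C–H: 4 × 424 = 1696
    Cl–Cl: 1 × 235 = 235
    Σ(broken) = 1931 kJ
  Bonds formed (products):
    C–Cl: 1 × 337 = 337
    C–H: 3 × 424 = 1272
    H–Cl: 1 × 421 = 421
    Σ(formed) = 2030 kJ
  ΔH_B = 1931 − 2030 = −99 kJ
ΔH_A − ΔH_B = +42 kJ, so reaction B has the more negative ΔH; |ΔH_A − ΔH_B| = 42 kJ.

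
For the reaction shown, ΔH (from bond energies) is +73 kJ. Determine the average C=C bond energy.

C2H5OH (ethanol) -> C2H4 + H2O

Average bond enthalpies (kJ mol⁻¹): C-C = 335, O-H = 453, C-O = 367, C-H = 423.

D(C=C) ≈ 599 kJ/mol

Let D be the C=C bond energy.
Σ(broken) = 1×335 + 5×423 + 1×367 + 1×453 = 3270
Σ(formed) = 4×423 + 1×D + 2×453 = 2598 + D
ΔH = Σ(broken) − Σ(formed) = (3270) − (2598 + D) = +672 − D
Setting this equal to +73 kJ gives D = 599 kJ/mol.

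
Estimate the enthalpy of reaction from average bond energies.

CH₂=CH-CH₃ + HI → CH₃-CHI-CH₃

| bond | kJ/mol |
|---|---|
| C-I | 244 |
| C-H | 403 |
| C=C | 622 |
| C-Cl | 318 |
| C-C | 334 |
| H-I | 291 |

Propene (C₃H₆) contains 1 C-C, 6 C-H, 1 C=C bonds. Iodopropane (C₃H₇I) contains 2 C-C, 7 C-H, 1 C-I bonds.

Bonds broken (reactants):
  C-C: 1 × 334 = 334
  C-H: 6 × 403 = 2418
  C=C: 1 × 622 = 622
  H-I: 1 × 291 = 291
  Σ(broken) = 3665 kJ
Bonds formed (products):
  C-C: 2 × 334 = 668
  C-H: 7 × 403 = 2821
  C-I: 1 × 244 = 244
  Σ(formed) = 3733 kJ
ΔH = Σ(broken) − Σ(formed) = 3665 − 3733 = −68 kJ

ΔH ≈ −68 kJ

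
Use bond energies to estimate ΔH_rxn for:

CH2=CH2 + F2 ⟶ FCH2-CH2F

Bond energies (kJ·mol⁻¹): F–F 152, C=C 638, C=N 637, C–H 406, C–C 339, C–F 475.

ΔH ≈ −499 kJ

Bonds broken (reactants):
  C–H: 4 × 406 = 1624
  C=C: 1 × 638 = 638
  F–F: 1 × 152 = 152
  Σ(broken) = 2414 kJ
Bonds formed (products):
  C–C: 1 × 339 = 339
  C–F: 2 × 475 = 950
  C–H: 4 × 406 = 1624
  Σ(formed) = 2913 kJ
ΔH = Σ(broken) − Σ(formed) = 2414 − 2913 = −499 kJ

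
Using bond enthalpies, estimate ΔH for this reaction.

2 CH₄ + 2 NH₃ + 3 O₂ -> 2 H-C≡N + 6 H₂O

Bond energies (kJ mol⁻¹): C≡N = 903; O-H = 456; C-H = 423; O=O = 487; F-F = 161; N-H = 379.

Bonds broken (reactants):
  C-H: 8 × 423 = 3384
  N-H: 6 × 379 = 2274
  O=O: 3 × 487 = 1461
  Σ(broken) = 7119 kJ
Bonds formed (products):
  C≡N: 2 × 903 = 1806
  C-H: 2 × 423 = 846
  O-H: 12 × 456 = 5472
  Σ(formed) = 8124 kJ
ΔH = Σ(broken) − Σ(formed) = 7119 − 8124 = −1005 kJ

ΔH ≈ −1005 kJ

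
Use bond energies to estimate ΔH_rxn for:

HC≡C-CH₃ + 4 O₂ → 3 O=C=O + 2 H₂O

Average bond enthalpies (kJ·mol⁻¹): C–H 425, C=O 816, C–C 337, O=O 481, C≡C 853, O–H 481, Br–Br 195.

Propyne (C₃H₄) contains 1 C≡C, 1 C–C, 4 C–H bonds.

Bonds broken (reactants):
  C≡C: 1 × 853 = 853
  C–C: 1 × 337 = 337
  C–H: 4 × 425 = 1700
  O=O: 4 × 481 = 1924
  Σ(broken) = 4814 kJ
Bonds formed (products):
  C=O: 6 × 816 = 4896
  O–H: 4 × 481 = 1924
  Σ(formed) = 6820 kJ
ΔH = Σ(broken) − Σ(formed) = 4814 − 6820 = −2006 kJ

ΔH ≈ −2006 kJ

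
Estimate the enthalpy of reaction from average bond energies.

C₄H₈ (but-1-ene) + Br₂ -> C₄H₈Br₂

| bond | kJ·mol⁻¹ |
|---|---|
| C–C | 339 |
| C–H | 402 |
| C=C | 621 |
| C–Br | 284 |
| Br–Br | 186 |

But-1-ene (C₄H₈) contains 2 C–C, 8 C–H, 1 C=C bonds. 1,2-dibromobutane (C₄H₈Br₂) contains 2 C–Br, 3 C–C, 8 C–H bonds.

Bonds broken (reactants):
  Br–Br: 1 × 186 = 186
  C–C: 2 × 339 = 678
  C–H: 8 × 402 = 3216
  C=C: 1 × 621 = 621
  Σ(broken) = 4701 kJ
Bonds formed (products):
  C–Br: 2 × 284 = 568
  C–C: 3 × 339 = 1017
  C–H: 8 × 402 = 3216
  Σ(formed) = 4801 kJ
ΔH = Σ(broken) − Σ(formed) = 4701 − 4801 = −100 kJ

ΔH ≈ −100 kJ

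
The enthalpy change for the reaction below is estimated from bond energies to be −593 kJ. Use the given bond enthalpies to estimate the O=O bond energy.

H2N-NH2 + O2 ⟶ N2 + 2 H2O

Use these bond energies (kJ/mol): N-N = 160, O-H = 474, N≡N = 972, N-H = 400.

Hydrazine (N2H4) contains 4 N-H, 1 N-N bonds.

Let D be the O=O bond energy.
Σ(broken) = 4×400 + 1×160 + 1×D = 1760 + D
Σ(formed) = 1×972 + 4×474 = 2868
ΔH = Σ(broken) − Σ(formed) = (1760 + D) − (2868) = −1108 + D
Setting this equal to −593 kJ gives D = 515 kJ/mol.

D(O=O) ≈ 515 kJ/mol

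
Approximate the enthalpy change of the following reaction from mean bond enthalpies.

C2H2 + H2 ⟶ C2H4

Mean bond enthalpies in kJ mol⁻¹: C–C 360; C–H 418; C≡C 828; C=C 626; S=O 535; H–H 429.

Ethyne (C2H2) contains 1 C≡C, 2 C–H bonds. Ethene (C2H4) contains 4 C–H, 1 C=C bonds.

ΔH ≈ −205 kJ

Bonds broken (reactants):
  C≡C: 1 × 828 = 828
  C–H: 2 × 418 = 836
  H–H: 1 × 429 = 429
  Σ(broken) = 2093 kJ
Bonds formed (products):
  C–H: 4 × 418 = 1672
  C=C: 1 × 626 = 626
  Σ(formed) = 2298 kJ
ΔH = Σ(broken) − Σ(formed) = 2093 − 2298 = −205 kJ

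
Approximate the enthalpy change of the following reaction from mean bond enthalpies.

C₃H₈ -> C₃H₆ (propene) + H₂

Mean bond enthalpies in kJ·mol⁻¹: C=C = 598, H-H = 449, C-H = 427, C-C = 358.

ΔH ≈ +165 kJ

Bonds broken (reactants):
  C-C: 2 × 358 = 716
  C-H: 8 × 427 = 3416
  Σ(broken) = 4132 kJ
Bonds formed (products):
  C-C: 1 × 358 = 358
  C-H: 6 × 427 = 2562
  C=C: 1 × 598 = 598
  H-H: 1 × 449 = 449
  Σ(formed) = 3967 kJ
ΔH = Σ(broken) − Σ(formed) = 4132 − 3967 = +165 kJ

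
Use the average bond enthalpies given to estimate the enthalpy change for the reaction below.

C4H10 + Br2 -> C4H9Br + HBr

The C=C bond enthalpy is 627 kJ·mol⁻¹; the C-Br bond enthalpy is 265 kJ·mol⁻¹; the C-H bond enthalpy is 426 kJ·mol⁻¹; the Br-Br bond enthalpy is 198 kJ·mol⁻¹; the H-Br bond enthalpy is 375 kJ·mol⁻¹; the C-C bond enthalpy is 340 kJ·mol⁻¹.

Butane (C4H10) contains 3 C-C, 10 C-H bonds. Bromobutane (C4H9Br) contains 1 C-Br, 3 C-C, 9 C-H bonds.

Bonds broken (reactants):
  Br-Br: 1 × 198 = 198
  C-C: 3 × 340 = 1020
  C-H: 10 × 426 = 4260
  Σ(broken) = 5478 kJ
Bonds formed (products):
  C-Br: 1 × 265 = 265
  C-C: 3 × 340 = 1020
  C-H: 9 × 426 = 3834
  H-Br: 1 × 375 = 375
  Σ(formed) = 5494 kJ
ΔH = Σ(broken) − Σ(formed) = 5478 − 5494 = −16 kJ

ΔH ≈ −16 kJ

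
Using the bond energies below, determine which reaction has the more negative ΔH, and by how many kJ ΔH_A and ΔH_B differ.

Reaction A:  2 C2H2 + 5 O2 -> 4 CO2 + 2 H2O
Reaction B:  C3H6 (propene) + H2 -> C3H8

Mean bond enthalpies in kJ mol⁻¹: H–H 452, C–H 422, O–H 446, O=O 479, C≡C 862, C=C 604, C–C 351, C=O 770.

Reaction A, by 1998 kJ

Reaction A:
  Bonds broken (reactants):
    C≡C: 2 × 862 = 1724
    C–H: 4 × 422 = 1688
    O=O: 5 × 479 = 2395
    Σ(broken) = 5807 kJ
  Bonds formed (products):
    C=O: 8 × 770 = 6160
    O–H: 4 × 446 = 1784
    Σ(formed) = 7944 kJ
  ΔH_A = 5807 − 7944 = −2137 kJ
Reaction B:
  Bonds broken (reactants):
    C–C: 1 × 351 = 351
    C–H: 6 × 422 = 2532
    C=C: 1 × 604 = 604
    H–H: 1 × 452 = 452
    Σ(broken) = 3939 kJ
  Bonds formed (products):
    C–C: 2 × 351 = 702
    C–H: 8 × 422 = 3376
    Σ(formed) = 4078 kJ
  ΔH_B = 3939 − 4078 = −139 kJ
ΔH_A − ΔH_B = −1998 kJ, so reaction A has the more negative ΔH; |ΔH_A − ΔH_B| = 1998 kJ.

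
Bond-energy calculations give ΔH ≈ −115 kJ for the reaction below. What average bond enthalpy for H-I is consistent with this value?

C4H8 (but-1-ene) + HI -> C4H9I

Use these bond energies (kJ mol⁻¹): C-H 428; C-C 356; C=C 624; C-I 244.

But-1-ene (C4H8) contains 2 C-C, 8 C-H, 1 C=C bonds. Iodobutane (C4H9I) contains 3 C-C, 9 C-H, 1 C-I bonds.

D(H-I) ≈ 289 kJ/mol

Let D be the H-I bond energy.
Σ(broken) = 2×356 + 8×428 + 1×624 + 1×D = 4760 + D
Σ(formed) = 3×356 + 9×428 + 1×244 = 5164
ΔH = Σ(broken) − Σ(formed) = (4760 + D) − (5164) = −404 + D
Setting this equal to −115 kJ gives D = 289 kJ/mol.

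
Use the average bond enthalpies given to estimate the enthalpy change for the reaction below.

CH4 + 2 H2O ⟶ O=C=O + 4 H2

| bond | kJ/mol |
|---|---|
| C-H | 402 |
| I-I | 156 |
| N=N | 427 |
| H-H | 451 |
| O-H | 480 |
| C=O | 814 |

ΔH ≈ +96 kJ

Bonds broken (reactants):
  C-H: 4 × 402 = 1608
  O-H: 4 × 480 = 1920
  Σ(broken) = 3528 kJ
Bonds formed (products):
  C=O: 2 × 814 = 1628
  H-H: 4 × 451 = 1804
  Σ(formed) = 3432 kJ
ΔH = Σ(broken) − Σ(formed) = 3528 − 3432 = +96 kJ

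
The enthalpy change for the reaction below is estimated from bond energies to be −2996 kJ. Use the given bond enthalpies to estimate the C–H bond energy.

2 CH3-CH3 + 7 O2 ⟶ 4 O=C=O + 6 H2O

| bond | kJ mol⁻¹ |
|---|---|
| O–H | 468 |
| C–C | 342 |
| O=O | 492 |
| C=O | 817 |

D(C–H) ≈ 419 kJ/mol

Let D be the C–H bond energy.
Σ(broken) = 2×342 + 12×D + 7×492 = 4128 + 12D
Σ(formed) = 8×817 + 12×468 = 12152
ΔH = Σ(broken) − Σ(formed) = (4128 + 12D) − (12152) = −8024 + 12D
Setting this equal to −2996 kJ gives 12D = 5028, so D = 419 kJ/mol.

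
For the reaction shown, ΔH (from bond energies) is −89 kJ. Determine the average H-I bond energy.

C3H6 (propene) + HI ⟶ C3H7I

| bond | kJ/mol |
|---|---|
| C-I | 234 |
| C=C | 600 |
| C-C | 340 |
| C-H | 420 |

D(H-I) ≈ 305 kJ/mol

Let D be the H-I bond energy.
Σ(broken) = 1×340 + 6×420 + 1×600 + 1×D = 3460 + D
Σ(formed) = 2×340 + 7×420 + 1×234 = 3854
ΔH = Σ(broken) − Σ(formed) = (3460 + D) − (3854) = −394 + D
Setting this equal to −89 kJ gives D = 305 kJ/mol.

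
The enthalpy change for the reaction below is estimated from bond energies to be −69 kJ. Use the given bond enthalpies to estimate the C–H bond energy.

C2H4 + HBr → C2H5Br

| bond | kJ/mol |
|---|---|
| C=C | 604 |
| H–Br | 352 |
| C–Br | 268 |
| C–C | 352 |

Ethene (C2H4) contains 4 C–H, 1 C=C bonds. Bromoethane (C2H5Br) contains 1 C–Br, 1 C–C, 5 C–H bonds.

Let D be the C–H bond energy.
Σ(broken) = 4×D + 1×604 + 1×352 = 956 + 4D
Σ(formed) = 1×268 + 1×352 + 5×D = 620 + 5D
ΔH = Σ(broken) − Σ(formed) = (956 + 4D) − (620 + 5D) = +336 − D
Setting this equal to −69 kJ gives D = 405 kJ/mol.

D(C–H) ≈ 405 kJ/mol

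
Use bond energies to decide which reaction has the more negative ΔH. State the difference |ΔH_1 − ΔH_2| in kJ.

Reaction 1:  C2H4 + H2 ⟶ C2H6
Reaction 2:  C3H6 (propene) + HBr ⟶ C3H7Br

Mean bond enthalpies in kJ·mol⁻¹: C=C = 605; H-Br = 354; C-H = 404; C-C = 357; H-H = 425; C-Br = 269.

Reaction 1, by 64 kJ

Reaction 1:
  Bonds broken (reactants):
    C-H: 4 × 404 = 1616
    C=C: 1 × 605 = 605
    H-H: 1 × 425 = 425
    Σ(broken) = 2646 kJ
  Bonds formed (products):
    C-C: 1 × 357 = 357
    C-H: 6 × 404 = 2424
    Σ(formed) = 2781 kJ
  ΔH_1 = 2646 − 2781 = −135 kJ
Reaction 2:
  Bonds broken (reactants):
    C-C: 1 × 357 = 357
    C-H: 6 × 404 = 2424
    C=C: 1 × 605 = 605
    H-Br: 1 × 354 = 354
    Σ(broken) = 3740 kJ
  Bonds formed (products):
    C-Br: 1 × 269 = 269
    C-C: 2 × 357 = 714
    C-H: 7 × 404 = 2828
    Σ(formed) = 3811 kJ
  ΔH_2 = 3740 − 3811 = −71 kJ
ΔH_1 − ΔH_2 = −64 kJ, so reaction 1 has the more negative ΔH; |ΔH_1 − ΔH_2| = 64 kJ.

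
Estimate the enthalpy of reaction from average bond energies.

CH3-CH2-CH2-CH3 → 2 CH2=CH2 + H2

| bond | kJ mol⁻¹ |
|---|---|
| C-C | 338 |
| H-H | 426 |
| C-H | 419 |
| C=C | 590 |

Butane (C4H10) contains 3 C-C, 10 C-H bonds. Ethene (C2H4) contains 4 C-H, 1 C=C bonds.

ΔH ≈ +246 kJ

Bonds broken (reactants):
  C-C: 3 × 338 = 1014
  C-H: 10 × 419 = 4190
  Σ(broken) = 5204 kJ
Bonds formed (products):
  C-H: 8 × 419 = 3352
  C=C: 2 × 590 = 1180
  H-H: 1 × 426 = 426
  Σ(formed) = 4958 kJ
ΔH = Σ(broken) − Σ(formed) = 5204 − 4958 = +246 kJ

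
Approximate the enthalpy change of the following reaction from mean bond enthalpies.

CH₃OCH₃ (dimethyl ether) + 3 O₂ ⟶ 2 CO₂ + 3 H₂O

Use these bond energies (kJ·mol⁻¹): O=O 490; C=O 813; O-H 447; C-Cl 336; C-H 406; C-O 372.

Bonds broken (reactants):
  C-H: 6 × 406 = 2436
  C-O: 2 × 372 = 744
  O=O: 3 × 490 = 1470
  Σ(broken) = 4650 kJ
Bonds formed (products):
  C=O: 4 × 813 = 3252
  O-H: 6 × 447 = 2682
  Σ(formed) = 5934 kJ
ΔH = Σ(broken) − Σ(formed) = 4650 − 5934 = −1284 kJ

ΔH ≈ −1284 kJ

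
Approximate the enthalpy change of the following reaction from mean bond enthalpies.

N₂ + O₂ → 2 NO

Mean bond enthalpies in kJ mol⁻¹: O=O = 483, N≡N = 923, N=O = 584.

Bonds broken (reactants):
  N≡N: 1 × 923 = 923
  O=O: 1 × 483 = 483
  Σ(broken) = 1406 kJ
Bonds formed (products):
  N=O: 2 × 584 = 1168
  Σ(formed) = 1168 kJ
ΔH = Σ(broken) − Σ(formed) = 1406 − 1168 = +238 kJ

ΔH ≈ +238 kJ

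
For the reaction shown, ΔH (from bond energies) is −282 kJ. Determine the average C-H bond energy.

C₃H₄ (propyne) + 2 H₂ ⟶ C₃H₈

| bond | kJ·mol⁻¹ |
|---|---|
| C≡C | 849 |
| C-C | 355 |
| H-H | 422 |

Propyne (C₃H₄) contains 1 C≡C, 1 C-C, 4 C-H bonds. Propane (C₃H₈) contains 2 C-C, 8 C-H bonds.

D(C-H) ≈ 405 kJ/mol

Let D be the C-H bond energy.
Σ(broken) = 1×849 + 1×355 + 4×D + 2×422 = 2048 + 4D
Σ(formed) = 2×355 + 8×D = 710 + 8D
ΔH = Σ(broken) − Σ(formed) = (2048 + 4D) − (710 + 8D) = +1338 − 4D
Setting this equal to −282 kJ gives 4D = 1620, so D = 405 kJ/mol.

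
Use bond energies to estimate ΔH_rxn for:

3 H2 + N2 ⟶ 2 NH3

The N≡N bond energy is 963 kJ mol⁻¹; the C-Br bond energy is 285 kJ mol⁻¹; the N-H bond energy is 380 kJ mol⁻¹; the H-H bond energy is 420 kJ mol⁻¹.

ΔH ≈ −57 kJ

Bonds broken (reactants):
  H-H: 3 × 420 = 1260
  N≡N: 1 × 963 = 963
  Σ(broken) = 2223 kJ
Bonds formed (products):
  N-H: 6 × 380 = 2280
  Σ(formed) = 2280 kJ
ΔH = Σ(broken) − Σ(formed) = 2223 − 2280 = −57 kJ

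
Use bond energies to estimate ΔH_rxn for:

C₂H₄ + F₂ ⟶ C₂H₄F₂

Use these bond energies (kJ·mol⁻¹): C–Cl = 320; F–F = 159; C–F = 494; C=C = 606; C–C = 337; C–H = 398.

ΔH ≈ −560 kJ

Bonds broken (reactants):
  C–H: 4 × 398 = 1592
  C=C: 1 × 606 = 606
  F–F: 1 × 159 = 159
  Σ(broken) = 2357 kJ
Bonds formed (products):
  C–C: 1 × 337 = 337
  C–F: 2 × 494 = 988
  C–H: 4 × 398 = 1592
  Σ(formed) = 2917 kJ
ΔH = Σ(broken) − Σ(formed) = 2357 − 2917 = −560 kJ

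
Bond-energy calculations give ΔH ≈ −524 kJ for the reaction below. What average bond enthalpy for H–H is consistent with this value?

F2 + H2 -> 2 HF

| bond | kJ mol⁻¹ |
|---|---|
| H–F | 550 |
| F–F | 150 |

Let D be the H–H bond energy.
Σ(broken) = 1×150 + 1×D = 150 + D
Σ(formed) = 2×550 = 1100
ΔH = Σ(broken) − Σ(formed) = (150 + D) − (1100) = −950 + D
Setting this equal to −524 kJ gives D = 426 kJ/mol.

D(H–H) ≈ 426 kJ/mol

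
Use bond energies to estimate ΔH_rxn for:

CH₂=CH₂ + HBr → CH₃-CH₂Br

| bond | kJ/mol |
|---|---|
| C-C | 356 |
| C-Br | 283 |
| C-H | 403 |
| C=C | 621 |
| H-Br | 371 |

ΔH ≈ −50 kJ

Bonds broken (reactants):
  C-H: 4 × 403 = 1612
  C=C: 1 × 621 = 621
  H-Br: 1 × 371 = 371
  Σ(broken) = 2604 kJ
Bonds formed (products):
  C-Br: 1 × 283 = 283
  C-C: 1 × 356 = 356
  C-H: 5 × 403 = 2015
  Σ(formed) = 2654 kJ
ΔH = Σ(broken) − Σ(formed) = 2604 − 2654 = −50 kJ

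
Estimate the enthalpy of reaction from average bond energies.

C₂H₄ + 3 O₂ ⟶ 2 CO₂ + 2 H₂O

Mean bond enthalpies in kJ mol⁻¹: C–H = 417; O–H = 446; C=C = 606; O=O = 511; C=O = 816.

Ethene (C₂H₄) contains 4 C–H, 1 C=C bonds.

ΔH ≈ −1241 kJ

Bonds broken (reactants):
  C–H: 4 × 417 = 1668
  C=C: 1 × 606 = 606
  O=O: 3 × 511 = 1533
  Σ(broken) = 3807 kJ
Bonds formed (products):
  C=O: 4 × 816 = 3264
  O–H: 4 × 446 = 1784
  Σ(formed) = 5048 kJ
ΔH = Σ(broken) − Σ(formed) = 3807 − 5048 = −1241 kJ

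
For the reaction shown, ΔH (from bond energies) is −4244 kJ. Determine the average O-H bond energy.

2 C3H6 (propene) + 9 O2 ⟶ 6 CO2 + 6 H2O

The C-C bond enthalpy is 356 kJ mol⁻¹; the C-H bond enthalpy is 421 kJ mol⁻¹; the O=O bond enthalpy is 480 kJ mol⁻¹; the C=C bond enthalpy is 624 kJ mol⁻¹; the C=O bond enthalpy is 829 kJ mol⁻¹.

Let D be the O-H bond energy.
Σ(broken) = 2×356 + 12×421 + 2×624 + 9×480 = 11332
Σ(formed) = 12×829 + 12×D = 9948 + 12D
ΔH = Σ(broken) − Σ(formed) = (11332) − (9948 + 12D) = +1384 − 12D
Setting this equal to −4244 kJ gives 12D = 5628, so D = 469 kJ/mol.

D(O-H) ≈ 469 kJ/mol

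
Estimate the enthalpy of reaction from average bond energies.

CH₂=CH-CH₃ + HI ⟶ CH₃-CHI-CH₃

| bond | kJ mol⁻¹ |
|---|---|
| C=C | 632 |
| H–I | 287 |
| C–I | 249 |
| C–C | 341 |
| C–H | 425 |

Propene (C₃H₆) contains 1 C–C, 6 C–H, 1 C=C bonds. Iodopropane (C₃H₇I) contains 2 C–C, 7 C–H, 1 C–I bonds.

Bonds broken (reactants):
  C–C: 1 × 341 = 341
  C–H: 6 × 425 = 2550
  C=C: 1 × 632 = 632
  H–I: 1 × 287 = 287
  Σ(broken) = 3810 kJ
Bonds formed (products):
  C–C: 2 × 341 = 682
  C–H: 7 × 425 = 2975
  C–I: 1 × 249 = 249
  Σ(formed) = 3906 kJ
ΔH = Σ(broken) − Σ(formed) = 3810 − 3906 = −96 kJ

ΔH ≈ −96 kJ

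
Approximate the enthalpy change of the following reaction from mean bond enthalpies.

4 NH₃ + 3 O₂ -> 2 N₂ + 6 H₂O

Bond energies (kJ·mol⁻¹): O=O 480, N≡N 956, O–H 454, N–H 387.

Bonds broken (reactants):
  N–H: 12 × 387 = 4644
  O=O: 3 × 480 = 1440
  Σ(broken) = 6084 kJ
Bonds formed (products):
  N≡N: 2 × 956 = 1912
  O–H: 12 × 454 = 5448
  Σ(formed) = 7360 kJ
ΔH = Σ(broken) − Σ(formed) = 6084 − 7360 = −1276 kJ

ΔH ≈ −1276 kJ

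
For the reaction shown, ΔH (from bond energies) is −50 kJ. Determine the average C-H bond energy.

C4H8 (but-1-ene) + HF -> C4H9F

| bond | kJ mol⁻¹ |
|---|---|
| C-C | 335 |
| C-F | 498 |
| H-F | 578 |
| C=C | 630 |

Let D be the C-H bond energy.
Σ(broken) = 2×335 + 8×D + 1×630 + 1×578 = 1878 + 8D
Σ(formed) = 3×335 + 1×498 + 9×D = 1503 + 9D
ΔH = Σ(broken) − Σ(formed) = (1878 + 8D) − (1503 + 9D) = +375 − D
Setting this equal to −50 kJ gives D = 425 kJ/mol.

D(C-H) ≈ 425 kJ/mol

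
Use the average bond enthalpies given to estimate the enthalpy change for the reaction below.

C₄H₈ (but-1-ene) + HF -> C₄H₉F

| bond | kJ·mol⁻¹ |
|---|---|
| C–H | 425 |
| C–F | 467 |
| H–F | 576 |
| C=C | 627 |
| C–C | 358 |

ΔH ≈ −47 kJ

Bonds broken (reactants):
  C–C: 2 × 358 = 716
  C–H: 8 × 425 = 3400
  C=C: 1 × 627 = 627
  H–F: 1 × 576 = 576
  Σ(broken) = 5319 kJ
Bonds formed (products):
  C–C: 3 × 358 = 1074
  C–F: 1 × 467 = 467
  C–H: 9 × 425 = 3825
  Σ(formed) = 5366 kJ
ΔH = Σ(broken) − Σ(formed) = 5319 − 5366 = −47 kJ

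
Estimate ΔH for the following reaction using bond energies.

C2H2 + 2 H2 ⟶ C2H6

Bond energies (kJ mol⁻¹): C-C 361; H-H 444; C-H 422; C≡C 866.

ΔH ≈ −295 kJ

Bonds broken (reactants):
  C≡C: 1 × 866 = 866
  C-H: 2 × 422 = 844
  H-H: 2 × 444 = 888
  Σ(broken) = 2598 kJ
Bonds formed (products):
  C-C: 1 × 361 = 361
  C-H: 6 × 422 = 2532
  Σ(formed) = 2893 kJ
ΔH = Σ(broken) − Σ(formed) = 2598 − 2893 = −295 kJ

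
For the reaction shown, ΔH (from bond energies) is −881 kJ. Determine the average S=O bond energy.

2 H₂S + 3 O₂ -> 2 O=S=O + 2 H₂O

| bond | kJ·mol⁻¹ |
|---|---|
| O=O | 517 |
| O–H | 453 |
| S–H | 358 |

Let D be the S=O bond energy.
Σ(broken) = 3×517 + 4×358 = 2983
Σ(formed) = 4×453 + 4×D = 1812 + 4D
ΔH = Σ(broken) − Σ(formed) = (2983) − (1812 + 4D) = +1171 − 4D
Setting this equal to −881 kJ gives 4D = 2052, so D = 513 kJ/mol.

D(S=O) ≈ 513 kJ/mol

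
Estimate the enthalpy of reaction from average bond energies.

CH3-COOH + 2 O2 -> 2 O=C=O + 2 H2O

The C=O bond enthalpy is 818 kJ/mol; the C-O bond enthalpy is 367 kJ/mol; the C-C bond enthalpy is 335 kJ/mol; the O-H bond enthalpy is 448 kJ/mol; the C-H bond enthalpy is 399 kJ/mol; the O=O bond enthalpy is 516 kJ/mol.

ΔH ≈ −867 kJ

Bonds broken (reactants):
  C-C: 1 × 335 = 335
  C-H: 3 × 399 = 1197
  C-O: 1 × 367 = 367
  C=O: 1 × 818 = 818
  O-H: 1 × 448 = 448
  O=O: 2 × 516 = 1032
  Σ(broken) = 4197 kJ
Bonds formed (products):
  C=O: 4 × 818 = 3272
  O-H: 4 × 448 = 1792
  Σ(formed) = 5064 kJ
ΔH = Σ(broken) − Σ(formed) = 4197 − 5064 = −867 kJ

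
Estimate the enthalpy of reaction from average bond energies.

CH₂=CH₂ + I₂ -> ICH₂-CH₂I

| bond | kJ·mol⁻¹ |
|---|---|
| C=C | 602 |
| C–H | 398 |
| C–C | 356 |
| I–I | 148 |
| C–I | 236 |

ΔH ≈ −78 kJ

Bonds broken (reactants):
  C–H: 4 × 398 = 1592
  C=C: 1 × 602 = 602
  I–I: 1 × 148 = 148
  Σ(broken) = 2342 kJ
Bonds formed (products):
  C–C: 1 × 356 = 356
  C–H: 4 × 398 = 1592
  C–I: 2 × 236 = 472
  Σ(formed) = 2420 kJ
ΔH = Σ(broken) − Σ(formed) = 2342 − 2420 = −78 kJ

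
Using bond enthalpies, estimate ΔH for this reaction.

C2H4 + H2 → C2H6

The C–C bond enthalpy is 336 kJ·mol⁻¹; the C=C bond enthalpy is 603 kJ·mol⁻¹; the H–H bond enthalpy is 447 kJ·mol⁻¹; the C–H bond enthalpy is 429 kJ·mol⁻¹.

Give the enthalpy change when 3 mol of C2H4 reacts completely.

ΔH = −432 kJ

Bonds broken (reactants):
  C–H: 4 × 429 = 1716
  C=C: 1 × 603 = 603
  H–H: 1 × 447 = 447
  Σ(broken) = 2766 kJ
Bonds formed (products):
  C–C: 1 × 336 = 336
  C–H: 6 × 429 = 2574
  Σ(formed) = 2910 kJ
ΔH = Σ(broken) − Σ(formed) = 2766 − 2910 = −144 kJ
For 3× the reaction as written: 3 × (−144) = −432 kJ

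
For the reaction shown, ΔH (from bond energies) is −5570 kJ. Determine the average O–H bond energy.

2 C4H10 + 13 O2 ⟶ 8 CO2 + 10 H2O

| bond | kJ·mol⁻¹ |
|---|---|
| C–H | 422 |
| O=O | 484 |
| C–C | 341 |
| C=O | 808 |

Let D be the O–H bond energy.
Σ(broken) = 6×341 + 20×422 + 13×484 = 16778
Σ(formed) = 16×808 + 20×D = 12928 + 20D
ΔH = Σ(broken) − Σ(formed) = (16778) − (12928 + 20D) = +3850 − 20D
Setting this equal to −5570 kJ gives 20D = 9420, so D = 471 kJ/mol.

D(O–H) ≈ 471 kJ/mol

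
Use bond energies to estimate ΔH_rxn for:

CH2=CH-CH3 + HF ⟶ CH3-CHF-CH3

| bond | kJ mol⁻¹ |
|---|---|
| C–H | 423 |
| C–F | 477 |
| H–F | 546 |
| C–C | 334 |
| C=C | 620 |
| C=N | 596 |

Bonds broken (reactants):
  C–C: 1 × 334 = 334
  C–H: 6 × 423 = 2538
  C=C: 1 × 620 = 620
  H–F: 1 × 546 = 546
  Σ(broken) = 4038 kJ
Bonds formed (products):
  C–C: 2 × 334 = 668
  C–F: 1 × 477 = 477
  C–H: 7 × 423 = 2961
  Σ(formed) = 4106 kJ
ΔH = Σ(broken) − Σ(formed) = 4038 − 4106 = −68 kJ

ΔH ≈ −68 kJ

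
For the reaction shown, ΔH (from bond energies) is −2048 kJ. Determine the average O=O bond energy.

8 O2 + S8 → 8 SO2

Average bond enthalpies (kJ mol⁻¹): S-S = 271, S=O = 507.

D(O=O) ≈ 487 kJ/mol

Let D be the O=O bond energy.
Σ(broken) = 8×D + 8×271 = 2168 + 8D
Σ(formed) = 16×507 = 8112
ΔH = Σ(broken) − Σ(formed) = (2168 + 8D) − (8112) = −5944 + 8D
Setting this equal to −2048 kJ gives 8D = 3896, so D = 487 kJ/mol.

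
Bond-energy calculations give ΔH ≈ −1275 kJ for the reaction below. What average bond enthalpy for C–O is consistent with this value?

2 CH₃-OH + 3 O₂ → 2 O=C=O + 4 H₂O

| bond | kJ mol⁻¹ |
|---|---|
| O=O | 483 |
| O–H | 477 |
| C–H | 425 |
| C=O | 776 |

D(C–O) ≈ 346 kJ/mol

Let D be the C–O bond energy.
Σ(broken) = 6×425 + 2×D + 2×477 + 3×483 = 4953 + 2D
Σ(formed) = 4×776 + 8×477 = 6920
ΔH = Σ(broken) − Σ(formed) = (4953 + 2D) − (6920) = −1967 + 2D
Setting this equal to −1275 kJ gives 2D = 692, so D = 346 kJ/mol.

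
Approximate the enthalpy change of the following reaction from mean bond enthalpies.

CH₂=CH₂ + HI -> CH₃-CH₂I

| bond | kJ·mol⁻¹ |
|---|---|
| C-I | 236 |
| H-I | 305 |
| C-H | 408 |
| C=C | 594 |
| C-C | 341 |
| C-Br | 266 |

Bonds broken (reactants):
  C-H: 4 × 408 = 1632
  C=C: 1 × 594 = 594
  H-I: 1 × 305 = 305
  Σ(broken) = 2531 kJ
Bonds formed (products):
  C-C: 1 × 341 = 341
  C-H: 5 × 408 = 2040
  C-I: 1 × 236 = 236
  Σ(formed) = 2617 kJ
ΔH = Σ(broken) − Σ(formed) = 2531 − 2617 = −86 kJ

ΔH ≈ −86 kJ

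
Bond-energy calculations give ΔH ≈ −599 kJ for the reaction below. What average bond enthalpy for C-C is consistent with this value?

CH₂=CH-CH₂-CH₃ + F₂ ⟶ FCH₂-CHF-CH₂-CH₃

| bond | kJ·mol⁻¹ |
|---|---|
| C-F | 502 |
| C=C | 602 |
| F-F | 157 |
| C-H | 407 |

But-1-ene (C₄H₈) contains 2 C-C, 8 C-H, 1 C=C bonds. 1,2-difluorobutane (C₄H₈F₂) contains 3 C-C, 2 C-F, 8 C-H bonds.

Let D be the C-C bond energy.
Σ(broken) = 2×D + 8×407 + 1×602 + 1×157 = 4015 + 2D
Σ(formed) = 3×D + 2×502 + 8×407 = 4260 + 3D
ΔH = Σ(broken) − Σ(formed) = (4015 + 2D) − (4260 + 3D) = −245 − D
Setting this equal to −599 kJ gives D = 354 kJ/mol.

D(C-C) ≈ 354 kJ/mol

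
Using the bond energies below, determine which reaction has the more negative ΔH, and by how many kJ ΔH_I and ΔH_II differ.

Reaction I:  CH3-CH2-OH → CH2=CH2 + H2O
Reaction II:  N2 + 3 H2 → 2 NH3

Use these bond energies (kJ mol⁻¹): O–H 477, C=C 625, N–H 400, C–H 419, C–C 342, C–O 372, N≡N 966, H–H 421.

Reaction I:
  Bonds broken (reactants):
    C–C: 1 × 342 = 342
    C–H: 5 × 419 = 2095
    C–O: 1 × 372 = 372
    O–H: 1 × 477 = 477
    Σ(broken) = 3286 kJ
  Bonds formed (products):
    C–H: 4 × 419 = 1676
    C=C: 1 × 625 = 625
    O–H: 2 × 477 = 954
    Σ(formed) = 3255 kJ
  ΔH_I = 3286 − 3255 = +31 kJ
Reaction II:
  Bonds broken (reactants):
    H–H: 3 × 421 = 1263
    N≡N: 1 × 966 = 966
    Σ(broken) = 2229 kJ
  Bonds formed (products):
    N–H: 6 × 400 = 2400
    Σ(formed) = 2400 kJ
  ΔH_II = 2229 − 2400 = −171 kJ
ΔH_I − ΔH_II = +202 kJ, so reaction II has the more negative ΔH; |ΔH_I − ΔH_II| = 202 kJ.

Reaction II, by 202 kJ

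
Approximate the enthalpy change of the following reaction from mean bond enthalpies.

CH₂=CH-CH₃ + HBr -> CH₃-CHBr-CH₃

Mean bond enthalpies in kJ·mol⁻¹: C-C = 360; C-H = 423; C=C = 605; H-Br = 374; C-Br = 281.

Bonds broken (reactants):
  C-C: 1 × 360 = 360
  C-H: 6 × 423 = 2538
  C=C: 1 × 605 = 605
  H-Br: 1 × 374 = 374
  Σ(broken) = 3877 kJ
Bonds formed (products):
  C-Br: 1 × 281 = 281
  C-C: 2 × 360 = 720
  C-H: 7 × 423 = 2961
  Σ(formed) = 3962 kJ
ΔH = Σ(broken) − Σ(formed) = 3877 − 3962 = −85 kJ

ΔH ≈ −85 kJ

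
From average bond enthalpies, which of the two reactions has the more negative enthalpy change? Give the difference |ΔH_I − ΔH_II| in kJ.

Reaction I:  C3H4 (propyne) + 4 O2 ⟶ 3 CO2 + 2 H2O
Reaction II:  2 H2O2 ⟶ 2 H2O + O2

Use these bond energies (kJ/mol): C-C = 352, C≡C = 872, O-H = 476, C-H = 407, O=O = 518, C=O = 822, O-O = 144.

Reaction I, by 1682 kJ

Reaction I:
  Bonds broken (reactants):
    C≡C: 1 × 872 = 872
    C-C: 1 × 352 = 352
    C-H: 4 × 407 = 1628
    O=O: 4 × 518 = 2072
    Σ(broken) = 4924 kJ
  Bonds formed (products):
    C=O: 6 × 822 = 4932
    O-H: 4 × 476 = 1904
    Σ(formed) = 6836 kJ
  ΔH_I = 4924 − 6836 = −1912 kJ
Reaction II:
  Bonds broken (reactants):
    O-H: 4 × 476 = 1904
    O-O: 2 × 144 = 288
    Σ(broken) = 2192 kJ
  Bonds formed (products):
    O-H: 4 × 476 = 1904
    O=O: 1 × 518 = 518
    Σ(formed) = 2422 kJ
  ΔH_II = 2192 − 2422 = −230 kJ
ΔH_I − ΔH_II = −1682 kJ, so reaction I has the more negative ΔH; |ΔH_I − ΔH_II| = 1682 kJ.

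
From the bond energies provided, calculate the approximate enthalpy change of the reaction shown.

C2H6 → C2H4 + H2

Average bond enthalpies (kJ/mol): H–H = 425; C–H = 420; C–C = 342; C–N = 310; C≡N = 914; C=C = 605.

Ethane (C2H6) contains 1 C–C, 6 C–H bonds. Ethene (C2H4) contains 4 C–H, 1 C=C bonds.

ΔH ≈ +152 kJ

Bonds broken (reactants):
  C–C: 1 × 342 = 342
  C–H: 6 × 420 = 2520
  Σ(broken) = 2862 kJ
Bonds formed (products):
  C–H: 4 × 420 = 1680
  C=C: 1 × 605 = 605
  H–H: 1 × 425 = 425
  Σ(formed) = 2710 kJ
ΔH = Σ(broken) − Σ(formed) = 2862 − 2710 = +152 kJ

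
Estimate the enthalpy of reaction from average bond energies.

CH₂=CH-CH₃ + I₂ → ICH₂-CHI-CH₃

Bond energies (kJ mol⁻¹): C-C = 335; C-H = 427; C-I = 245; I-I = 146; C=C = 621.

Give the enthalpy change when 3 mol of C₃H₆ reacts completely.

Bonds broken (reactants):
  C-C: 1 × 335 = 335
  C-H: 6 × 427 = 2562
  C=C: 1 × 621 = 621
  I-I: 1 × 146 = 146
  Σ(broken) = 3664 kJ
Bonds formed (products):
  C-C: 2 × 335 = 670
  C-H: 6 × 427 = 2562
  C-I: 2 × 245 = 490
  Σ(formed) = 3722 kJ
ΔH = Σ(broken) − Σ(formed) = 3664 − 3722 = −58 kJ
For 3× the reaction as written: 3 × (−58) = −174 kJ

ΔH = −174 kJ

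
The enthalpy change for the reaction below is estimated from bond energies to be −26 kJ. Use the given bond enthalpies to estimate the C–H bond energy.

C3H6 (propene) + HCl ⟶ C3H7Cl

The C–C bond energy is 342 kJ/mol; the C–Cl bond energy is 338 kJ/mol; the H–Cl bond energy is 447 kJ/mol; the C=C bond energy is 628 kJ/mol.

D(C–H) ≈ 421 kJ/mol

Let D be the C–H bond energy.
Σ(broken) = 1×342 + 6×D + 1×628 + 1×447 = 1417 + 6D
Σ(formed) = 2×342 + 1×338 + 7×D = 1022 + 7D
ΔH = Σ(broken) − Σ(formed) = (1417 + 6D) − (1022 + 7D) = +395 − D
Setting this equal to −26 kJ gives D = 421 kJ/mol.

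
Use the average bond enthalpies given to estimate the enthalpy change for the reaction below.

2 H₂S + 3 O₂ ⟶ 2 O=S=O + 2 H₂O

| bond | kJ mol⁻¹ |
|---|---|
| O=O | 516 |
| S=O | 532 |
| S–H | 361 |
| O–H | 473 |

ΔH ≈ −1028 kJ

Bonds broken (reactants):
  O=O: 3 × 516 = 1548
  S–H: 4 × 361 = 1444
  Σ(broken) = 2992 kJ
Bonds formed (products):
  O–H: 4 × 473 = 1892
  S=O: 4 × 532 = 2128
  Σ(formed) = 4020 kJ
ΔH = Σ(broken) − Σ(formed) = 2992 − 4020 = −1028 kJ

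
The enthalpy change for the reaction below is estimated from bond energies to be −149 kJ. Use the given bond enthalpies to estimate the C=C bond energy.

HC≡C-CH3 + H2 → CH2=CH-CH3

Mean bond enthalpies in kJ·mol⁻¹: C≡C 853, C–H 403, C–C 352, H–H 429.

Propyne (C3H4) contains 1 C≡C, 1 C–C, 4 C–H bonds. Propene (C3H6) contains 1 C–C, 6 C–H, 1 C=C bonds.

D(C=C) ≈ 625 kJ/mol

Let D be the C=C bond energy.
Σ(broken) = 1×853 + 1×352 + 4×403 + 1×429 = 3246
Σ(formed) = 1×352 + 6×403 + 1×D = 2770 + D
ΔH = Σ(broken) − Σ(formed) = (3246) − (2770 + D) = +476 − D
Setting this equal to −149 kJ gives D = 625 kJ/mol.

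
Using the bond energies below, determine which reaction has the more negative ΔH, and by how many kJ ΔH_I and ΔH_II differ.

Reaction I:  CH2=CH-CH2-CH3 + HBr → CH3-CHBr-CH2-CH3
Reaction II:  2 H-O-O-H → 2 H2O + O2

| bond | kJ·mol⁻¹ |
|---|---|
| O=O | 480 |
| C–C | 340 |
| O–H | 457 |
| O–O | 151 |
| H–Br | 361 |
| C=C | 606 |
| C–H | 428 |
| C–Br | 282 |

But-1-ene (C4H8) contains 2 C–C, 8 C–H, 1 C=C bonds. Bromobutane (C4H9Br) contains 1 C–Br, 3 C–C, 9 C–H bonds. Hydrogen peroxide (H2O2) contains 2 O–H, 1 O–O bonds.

Reaction II, by 95 kJ

Reaction I:
  Bonds broken (reactants):
    C–C: 2 × 340 = 680
    C–H: 8 × 428 = 3424
    C=C: 1 × 606 = 606
    H–Br: 1 × 361 = 361
    Σ(broken) = 5071 kJ
  Bonds formed (products):
    C–Br: 1 × 282 = 282
    C–C: 3 × 340 = 1020
    C–H: 9 × 428 = 3852
    Σ(formed) = 5154 kJ
  ΔH_I = 5071 − 5154 = −83 kJ
Reaction II:
  Bonds broken (reactants):
    O–H: 4 × 457 = 1828
    O–O: 2 × 151 = 302
    Σ(broken) = 2130 kJ
  Bonds formed (products):
    O–H: 4 × 457 = 1828
    O=O: 1 × 480 = 480
    Σ(formed) = 2308 kJ
  ΔH_II = 2130 − 2308 = −178 kJ
ΔH_I − ΔH_II = +95 kJ, so reaction II has the more negative ΔH; |ΔH_I − ΔH_II| = 95 kJ.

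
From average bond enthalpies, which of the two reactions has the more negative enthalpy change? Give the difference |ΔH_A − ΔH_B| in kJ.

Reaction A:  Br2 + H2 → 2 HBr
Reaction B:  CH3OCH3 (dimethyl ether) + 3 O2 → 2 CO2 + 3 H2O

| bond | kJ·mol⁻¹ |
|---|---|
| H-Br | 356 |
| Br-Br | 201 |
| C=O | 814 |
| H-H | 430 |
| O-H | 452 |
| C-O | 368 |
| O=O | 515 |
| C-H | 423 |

Reaction B, by 1068 kJ

Reaction A:
  Bonds broken (reactants):
    Br-Br: 1 × 201 = 201
    H-H: 1 × 430 = 430
    Σ(broken) = 631 kJ
  Bonds formed (products):
    H-Br: 2 × 356 = 712
    Σ(formed) = 712 kJ
  ΔH_A = 631 − 712 = −81 kJ
Reaction B:
  Bonds broken (reactants):
    C-H: 6 × 423 = 2538
    C-O: 2 × 368 = 736
    O=O: 3 × 515 = 1545
    Σ(broken) = 4819 kJ
  Bonds formed (products):
    C=O: 4 × 814 = 3256
    O-H: 6 × 452 = 2712
    Σ(formed) = 5968 kJ
  ΔH_B = 4819 − 5968 = −1149 kJ
ΔH_A − ΔH_B = +1068 kJ, so reaction B has the more negative ΔH; |ΔH_A − ΔH_B| = 1068 kJ.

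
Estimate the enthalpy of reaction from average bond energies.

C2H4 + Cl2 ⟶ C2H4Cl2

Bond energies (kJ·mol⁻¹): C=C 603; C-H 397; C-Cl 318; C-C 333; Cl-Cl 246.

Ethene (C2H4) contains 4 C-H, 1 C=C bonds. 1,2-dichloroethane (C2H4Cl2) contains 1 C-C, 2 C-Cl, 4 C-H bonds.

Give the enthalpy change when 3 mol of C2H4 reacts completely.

ΔH = −360 kJ

Bonds broken (reactants):
  C-H: 4 × 397 = 1588
  C=C: 1 × 603 = 603
  Cl-Cl: 1 × 246 = 246
  Σ(broken) = 2437 kJ
Bonds formed (products):
  C-C: 1 × 333 = 333
  C-Cl: 2 × 318 = 636
  C-H: 4 × 397 = 1588
  Σ(formed) = 2557 kJ
ΔH = Σ(broken) − Σ(formed) = 2437 − 2557 = −120 kJ
For 3× the reaction as written: 3 × (−120) = −360 kJ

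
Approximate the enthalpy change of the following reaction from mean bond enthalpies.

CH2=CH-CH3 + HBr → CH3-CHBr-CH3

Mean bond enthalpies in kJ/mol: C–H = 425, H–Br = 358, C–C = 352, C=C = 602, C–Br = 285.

Bonds broken (reactants):
  C–C: 1 × 352 = 352
  C–H: 6 × 425 = 2550
  C=C: 1 × 602 = 602
  H–Br: 1 × 358 = 358
  Σ(broken) = 3862 kJ
Bonds formed (products):
  C–Br: 1 × 285 = 285
  C–C: 2 × 352 = 704
  C–H: 7 × 425 = 2975
  Σ(formed) = 3964 kJ
ΔH = Σ(broken) − Σ(formed) = 3862 − 3964 = −102 kJ

ΔH ≈ −102 kJ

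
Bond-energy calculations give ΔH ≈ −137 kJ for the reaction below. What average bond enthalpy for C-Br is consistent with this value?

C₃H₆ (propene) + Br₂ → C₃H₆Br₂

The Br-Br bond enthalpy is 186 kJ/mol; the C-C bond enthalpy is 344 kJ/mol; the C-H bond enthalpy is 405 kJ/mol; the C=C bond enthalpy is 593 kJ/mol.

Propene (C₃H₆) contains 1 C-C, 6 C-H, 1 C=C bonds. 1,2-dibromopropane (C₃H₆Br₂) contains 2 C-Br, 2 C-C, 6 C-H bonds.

D(C-Br) ≈ 286 kJ/mol

Let D be the C-Br bond energy.
Σ(broken) = 1×186 + 1×344 + 6×405 + 1×593 = 3553
Σ(formed) = 2×D + 2×344 + 6×405 = 3118 + 2D
ΔH = Σ(broken) − Σ(formed) = (3553) − (3118 + 2D) = +435 − 2D
Setting this equal to −137 kJ gives 2D = 572, so D = 286 kJ/mol.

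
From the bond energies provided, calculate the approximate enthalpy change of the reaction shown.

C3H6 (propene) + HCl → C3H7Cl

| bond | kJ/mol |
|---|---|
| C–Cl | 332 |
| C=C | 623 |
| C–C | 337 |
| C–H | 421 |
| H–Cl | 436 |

ΔH ≈ −31 kJ

Bonds broken (reactants):
  C–C: 1 × 337 = 337
  C–H: 6 × 421 = 2526
  C=C: 1 × 623 = 623
  H–Cl: 1 × 436 = 436
  Σ(broken) = 3922 kJ
Bonds formed (products):
  C–C: 2 × 337 = 674
  C–Cl: 1 × 332 = 332
  C–H: 7 × 421 = 2947
  Σ(formed) = 3953 kJ
ΔH = Σ(broken) − Σ(formed) = 3922 − 3953 = −31 kJ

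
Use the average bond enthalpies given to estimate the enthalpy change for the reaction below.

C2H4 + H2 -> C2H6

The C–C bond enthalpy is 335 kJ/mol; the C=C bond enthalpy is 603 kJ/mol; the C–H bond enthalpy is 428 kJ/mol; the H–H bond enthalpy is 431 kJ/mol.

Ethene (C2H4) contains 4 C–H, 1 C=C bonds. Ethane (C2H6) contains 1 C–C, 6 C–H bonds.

Bonds broken (reactants):
  C–H: 4 × 428 = 1712
  C=C: 1 × 603 = 603
  H–H: 1 × 431 = 431
  Σ(broken) = 2746 kJ
Bonds formed (products):
  C–C: 1 × 335 = 335
  C–H: 6 × 428 = 2568
  Σ(formed) = 2903 kJ
ΔH = Σ(broken) − Σ(formed) = 2746 − 2903 = −157 kJ

ΔH ≈ −157 kJ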